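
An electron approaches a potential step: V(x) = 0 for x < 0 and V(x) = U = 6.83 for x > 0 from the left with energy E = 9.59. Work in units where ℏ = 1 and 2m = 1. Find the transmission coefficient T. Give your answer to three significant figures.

T = 0.909

The wavenumbers are k₁ = √(2mE)/ℏ = 3.097 on the left and k₂ = √(2m(E − U))/ℏ = 1.661 on the right.
Continuity of ψ and ψ′ at the step yields the reflection amplitude r = (k₁ − k₂)/(k₁ + k₂) = 0.3017; thus R = |r|² = 0.09101, T = 0.9090.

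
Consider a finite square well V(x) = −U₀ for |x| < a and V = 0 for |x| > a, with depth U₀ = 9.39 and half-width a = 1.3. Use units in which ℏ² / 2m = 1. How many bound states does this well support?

N = 3

The dimensionless depth is z₀ = a√(2mU₀)/ℏ = 1.3 × √(9.390) = 3.984.
A new bound state (alternating even/odd) appears each time z₀ passes a multiple of π/2, so N = ⌊2z₀/π⌋ + 1 = ⌊2.536⌋ + 1 = 3.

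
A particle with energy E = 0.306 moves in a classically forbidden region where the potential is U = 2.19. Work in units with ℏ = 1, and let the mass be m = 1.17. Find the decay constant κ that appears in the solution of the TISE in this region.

κ = 2.10

Since E < U the TISE in this region is ψ'' = κ²ψ with κ = √(2m(U − E))/ℏ.
κ = √(2 × 1.17 × 1.884) = 2.100.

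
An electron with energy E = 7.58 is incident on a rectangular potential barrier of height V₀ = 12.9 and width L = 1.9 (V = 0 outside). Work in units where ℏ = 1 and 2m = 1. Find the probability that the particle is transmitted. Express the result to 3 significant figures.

T = 0.000605

E < V₀: inside the barrier ψ ∝ e^{±κx} with κ = √(2m(V₀ − E))/ℏ = 2.307.
κL = 4.382, sinh(κL) = 40.01.
The exact tunnelling result is T⁻¹ = 1 + V₀² sinh²(κL) / [4E(V₀ − E)] = 1652, so T = 0.000605.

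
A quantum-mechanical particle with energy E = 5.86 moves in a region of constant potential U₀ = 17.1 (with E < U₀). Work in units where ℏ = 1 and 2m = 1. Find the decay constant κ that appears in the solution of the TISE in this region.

κ = 3.35

Since E < U₀ the TISE in this region is ψ'' = κ²ψ with κ = √(2m(U₀ − E))/ℏ.
κ = √(2 × 0.5 × 11.24) = 3.353.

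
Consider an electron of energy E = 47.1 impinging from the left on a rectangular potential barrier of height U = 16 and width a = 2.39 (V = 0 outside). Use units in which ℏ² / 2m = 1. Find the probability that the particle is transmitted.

Above the barrier the interior wavenumber is k₂ = √(2m(E − U))/ℏ = 5.577, giving phase k₂a = 13.33.
Matching at both interfaces gives T⁻¹ = 1 + U² sin²(k₂a) / [4E(E − U)] = 1.021, hence T = 0.980.

T = 0.980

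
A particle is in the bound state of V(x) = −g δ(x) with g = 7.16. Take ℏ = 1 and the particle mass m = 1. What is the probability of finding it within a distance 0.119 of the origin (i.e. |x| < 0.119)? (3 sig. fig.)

P = 0.818

The normalised bound state is ψ = √κ e^{−κ|x|} with κ = mg/ℏ² = 7.160.
P(|x| < d) = ∫_{−d}^{d} κ e^{−2κ|x|} dx = 1 − e^{−2κd} = 1 − e^{−1.704} = 0.8181.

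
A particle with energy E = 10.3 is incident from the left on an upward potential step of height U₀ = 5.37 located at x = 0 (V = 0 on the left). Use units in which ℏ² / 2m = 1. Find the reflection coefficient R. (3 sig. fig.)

The wavenumbers are k₁ = √(2mE)/ℏ = 3.209 on the left and k₂ = √(2m(E − U₀))/ℏ = 2.220 on the right.
Matching ψ and ψ′ at x = 0 gives r = (k₁ − k₂)/(k₁ + k₂), so R = r² = 0.03318 and T = 1 − R = 0.9668.

R = 0.0332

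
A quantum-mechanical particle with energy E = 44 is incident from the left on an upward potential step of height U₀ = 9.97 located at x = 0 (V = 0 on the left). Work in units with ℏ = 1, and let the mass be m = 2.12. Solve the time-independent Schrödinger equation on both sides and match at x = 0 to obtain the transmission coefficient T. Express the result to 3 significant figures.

On each side the TISE gives plane waves with k = √(2m(E − V))/ℏ: k₁ = √(2·2.12·44) = 13.66, k₂ = √(2·2.12·34.03) = 12.01.
Matching ψ and ψ′ at x = 0 gives r = (k₁ − k₂)/(k₁ + k₂), so R = r² = 0.004115 and T = 1 − R = 0.9959.

T = 0.996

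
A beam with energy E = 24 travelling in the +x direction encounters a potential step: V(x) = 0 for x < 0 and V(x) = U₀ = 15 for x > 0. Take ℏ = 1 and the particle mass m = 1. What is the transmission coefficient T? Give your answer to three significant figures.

The wavenumbers are k₁ = √(2mE)/ℏ = 6.928 on the left and k₂ = √(2m(E − U₀))/ℏ = 4.243 on the right.
Continuity of ψ and ψ′ at the step yields the reflection amplitude r = (k₁ − k₂)/(k₁ + k₂) = 0.2404; thus R = |r|² = 0.05780, T = 0.9422.

T = 0.942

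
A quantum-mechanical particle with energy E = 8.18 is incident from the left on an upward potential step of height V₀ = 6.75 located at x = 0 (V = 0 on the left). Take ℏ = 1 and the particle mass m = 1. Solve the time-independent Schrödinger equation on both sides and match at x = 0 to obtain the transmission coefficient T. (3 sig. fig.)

T = 0.832

On each side the TISE gives plane waves with k = √(2m(E − V))/ℏ: k₁ = √(2·1·8.18) = 4.045, k₂ = √(2·1·1.43) = 1.691.
Continuity of ψ and ψ′ at the step yields the reflection amplitude r = (k₁ − k₂)/(k₁ + k₂) = 0.4103; thus R = |r|² = 0.1684, T = 0.8316.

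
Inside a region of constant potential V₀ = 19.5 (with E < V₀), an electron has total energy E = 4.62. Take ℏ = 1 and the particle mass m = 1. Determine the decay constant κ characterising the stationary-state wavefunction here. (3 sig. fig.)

κ = 5.46

Since E < V₀ the TISE in this region is ψ'' = κ²ψ with κ = √(2m(V₀ − E))/ℏ.
κ = √(2 × 1 × 14.88) = 5.455.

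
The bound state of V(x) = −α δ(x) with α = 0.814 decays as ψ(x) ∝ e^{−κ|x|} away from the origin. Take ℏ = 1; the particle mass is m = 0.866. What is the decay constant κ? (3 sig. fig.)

κ = 0.705

Integrating the TISE across x = 0 gives the cusp condition ψ'(0⁺) − ψ'(0⁻) = −(2mα/ℏ²)ψ(0).
With ψ ∝ e^{−κ|x|} this yields −2κ = −2mα/ℏ², so κ = mα/ℏ² = 0.7049.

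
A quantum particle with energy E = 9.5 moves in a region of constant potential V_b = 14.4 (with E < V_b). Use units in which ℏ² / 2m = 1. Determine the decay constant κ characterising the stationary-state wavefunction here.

κ = 2.21

Since E < V_b the TISE in this region is ψ'' = κ²ψ with κ = √(2m(V_b − E))/ℏ.
κ = √(2 × 0.5 × 4.9) = 2.214.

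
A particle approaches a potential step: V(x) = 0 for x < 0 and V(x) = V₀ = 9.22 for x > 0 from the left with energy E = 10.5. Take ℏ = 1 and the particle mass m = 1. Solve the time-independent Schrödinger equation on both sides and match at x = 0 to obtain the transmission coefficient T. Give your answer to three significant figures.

T = 0.767

On each side the TISE gives plane waves with k = √(2m(E − V))/ℏ: k₁ = √(2·1·10.5) = 4.583, k₂ = √(2·1·1.28) = 1.600.
Continuity of ψ and ψ′ at the step yields the reflection amplitude r = (k₁ − k₂)/(k₁ + k₂) = 0.4824; thus R = |r|² = 0.2327, T = 0.7673.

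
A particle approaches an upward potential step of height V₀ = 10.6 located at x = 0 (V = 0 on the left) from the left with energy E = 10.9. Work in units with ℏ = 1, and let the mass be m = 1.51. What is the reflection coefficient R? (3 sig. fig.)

On each side the TISE gives plane waves with k = √(2m(E − V))/ℏ: k₁ = √(2·1.51·10.9) = 5.737, k₂ = √(2·1.51·0.3) = 0.9518.
Continuity of ψ and ψ′ at the step yields the reflection amplitude r = (k₁ − k₂)/(k₁ + k₂) = 0.7154; thus R = |r|² = 0.5118, T = 0.4882.

R = 0.512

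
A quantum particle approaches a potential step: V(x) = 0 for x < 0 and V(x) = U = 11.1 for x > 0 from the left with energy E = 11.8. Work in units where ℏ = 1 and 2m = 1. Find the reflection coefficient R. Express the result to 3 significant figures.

The wavenumbers are k₁ = √(2mE)/ℏ = 3.435 on the left and k₂ = √(2m(E − U))/ℏ = 0.8367 on the right.
Continuity of ψ and ψ′ at the step yields the reflection amplitude r = (k₁ − k₂)/(k₁ + k₂) = 0.6083; thus R = |r|² = 0.3700, T = 0.6300.

R = 0.370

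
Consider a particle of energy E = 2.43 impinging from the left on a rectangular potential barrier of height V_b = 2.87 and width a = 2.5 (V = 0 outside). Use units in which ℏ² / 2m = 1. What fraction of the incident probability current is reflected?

Since E < V_b the interior solution is evanescent with decay constant κ = √(2m(V_b − E))/ℏ = 0.6633.
κa = 1.658, sinh(κa) = 2.530.
The exact tunnelling result is T⁻¹ = 1 + V_b² sinh²(κa) / [4E(V_b − E)] = 13.33, so T = 0.0750.
R = 1 − T = 0.925.

R = 0.925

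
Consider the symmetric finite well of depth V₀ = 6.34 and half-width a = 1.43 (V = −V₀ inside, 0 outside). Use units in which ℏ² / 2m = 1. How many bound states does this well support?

The dimensionless depth is z₀ = a√(2mV₀)/ℏ = 1.43 × √(6.340) = 3.601.
A new bound state (alternating even/odd) appears each time z₀ passes a multiple of π/2, so N = ⌊2z₀/π⌋ + 1 = ⌊2.292⌋ + 1 = 3.

N = 3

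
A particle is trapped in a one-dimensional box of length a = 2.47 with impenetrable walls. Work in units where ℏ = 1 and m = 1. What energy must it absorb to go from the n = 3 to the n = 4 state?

ΔE = 5.66

E_n = n²π²ℏ²/(2ma²), so ΔE = (4² − 3²) π²ℏ²/(2ma²).
ΔE = 7 × π² / (2 × 1 × 2.47²) = 5.662.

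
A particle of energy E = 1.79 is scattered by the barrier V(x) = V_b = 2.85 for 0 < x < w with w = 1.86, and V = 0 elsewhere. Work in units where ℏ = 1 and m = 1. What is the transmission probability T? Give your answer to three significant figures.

T = 0.0165

E < V_b: inside the barrier ψ ∝ e^{±κx} with κ = √(2m(V_b − E))/ℏ = 1.456.
κw = 2.708, sinh(κw) = 7.468.
The exact tunnelling result is T⁻¹ = 1 + V_b² sinh²(κw) / [4E(V_b − E)] = 60.68, so T = 0.0165.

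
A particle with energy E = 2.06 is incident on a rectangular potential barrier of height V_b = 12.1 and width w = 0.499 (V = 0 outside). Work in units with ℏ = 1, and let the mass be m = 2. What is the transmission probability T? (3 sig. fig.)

E < V_b: inside the barrier ψ ∝ e^{±κx} with κ = √(2m(V_b − E))/ℏ = 6.337.
κw = 3.162, sinh(κw) = 11.79.
Matching ψ, ψ′ at both faces gives T = [1 + V_b² sinh²(κw) / (4E(V_b − E))]⁻¹ = 1/247.0 = 0.00405.

T = 0.00405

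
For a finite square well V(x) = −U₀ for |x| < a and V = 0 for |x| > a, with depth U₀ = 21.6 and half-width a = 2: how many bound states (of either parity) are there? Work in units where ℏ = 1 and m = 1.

Define the well-strength parameter z₀ = (a/ℏ)√(2mU₀) = 2 × √(2·1·21.6) = 13.15.
The even/odd transcendental equations gain one root per π/2 in z₀, giving N = 1 + ⌊2z₀/π⌋ = 1 + ⌊8.369⌋ = 9.

N = 9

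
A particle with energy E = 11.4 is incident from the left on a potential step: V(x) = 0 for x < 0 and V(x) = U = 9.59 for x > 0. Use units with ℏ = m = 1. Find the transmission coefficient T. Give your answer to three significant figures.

T = 0.815

The wavenumbers are k₁ = √(2mE)/ℏ = 4.775 on the left and k₂ = √(2m(E − U))/ℏ = 1.903 on the right.
Continuity of ψ and ψ′ at the step yields the reflection amplitude r = (k₁ − k₂)/(k₁ + k₂) = 0.4301; thus R = |r|² = 0.1850, T = 0.8150.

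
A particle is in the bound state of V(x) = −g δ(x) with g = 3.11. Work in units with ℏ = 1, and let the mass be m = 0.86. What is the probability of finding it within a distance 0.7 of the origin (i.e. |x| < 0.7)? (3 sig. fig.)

The normalised bound state is ψ = √κ e^{−κ|x|} with κ = mg/ℏ² = 2.675.
P(|x| < d) = ∫_{−d}^{d} κ e^{−2κ|x|} dx = 1 − e^{−2κd} = 1 − e^{−3.744} = 0.9764.

P = 0.976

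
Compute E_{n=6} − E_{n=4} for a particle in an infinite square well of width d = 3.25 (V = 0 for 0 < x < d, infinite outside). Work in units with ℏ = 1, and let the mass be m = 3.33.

E_n = n²π²ℏ²/(2md²), so ΔE = (6² − 4²) π²ℏ²/(2md²).
ΔE = 20 × π² / (2 × 3.33 × 3.25²) = 2.806.

ΔE = 2.81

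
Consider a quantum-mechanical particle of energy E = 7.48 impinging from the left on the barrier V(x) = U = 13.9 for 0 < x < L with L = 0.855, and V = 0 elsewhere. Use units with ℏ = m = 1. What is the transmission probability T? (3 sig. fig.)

T = 0.00864

E < U: inside the barrier ψ ∝ e^{±κx} with κ = √(2m(U − E))/ℏ = 3.583.
κL = 3.064, sinh(κL) = 10.68.
The exact tunnelling result is T⁻¹ = 1 + U² sinh²(κL) / [4E(U − E)] = 115.7, so T = 0.00864.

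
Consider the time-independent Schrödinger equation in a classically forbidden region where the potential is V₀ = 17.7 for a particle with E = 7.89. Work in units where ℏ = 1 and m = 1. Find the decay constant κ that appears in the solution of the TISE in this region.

κ = 4.43

Since E < V₀ the TISE in this region is ψ'' = κ²ψ with κ = √(2m(V₀ − E))/ℏ.
κ = √(2 × 1 × 9.81) = 4.429.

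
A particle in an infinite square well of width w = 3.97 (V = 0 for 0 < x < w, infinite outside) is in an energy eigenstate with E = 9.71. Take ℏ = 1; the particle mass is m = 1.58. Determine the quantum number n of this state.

n = 7

From E_n = n²π²ℏ²/(2mw²) invert to n = √(2mw²E)/(πℏ).
n = (3.97/π) × √(2 × 1.58 × 9.71) = 7.000 → n = 7.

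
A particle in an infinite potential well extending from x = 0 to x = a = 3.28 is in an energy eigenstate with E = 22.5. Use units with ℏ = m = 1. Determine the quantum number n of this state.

n = 7

For an infinite well E_n = n²π²ℏ²/(2ma²), so n = (a/πℏ)√(2mE).
n = (3.28/π) × √(2 × 1 × 22.5) = 7.004 → n = 7.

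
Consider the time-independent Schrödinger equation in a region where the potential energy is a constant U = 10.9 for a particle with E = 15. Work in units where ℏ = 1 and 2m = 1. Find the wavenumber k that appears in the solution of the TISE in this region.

k = 2.02

With E > U the solution is oscillatory, ψ ∝ e^{±ikx} with k = √(2m(E − U))/ℏ.
k = √(2 × 0.5 × 4.1) = 2.025.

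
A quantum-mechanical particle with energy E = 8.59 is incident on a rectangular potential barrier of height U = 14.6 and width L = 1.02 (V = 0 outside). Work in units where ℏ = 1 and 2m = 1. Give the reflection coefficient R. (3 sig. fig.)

Since E < U the interior solution is evanescent with decay constant κ = √(2m(U − E))/ℏ = 2.452.
κL = 2.501, sinh(κL) = 6.054.
The exact tunnelling result is T⁻¹ = 1 + U² sinh²(κL) / [4E(U − E)] = 38.83, so T = 0.0258.
R = 1 − T = 0.974.

R = 0.974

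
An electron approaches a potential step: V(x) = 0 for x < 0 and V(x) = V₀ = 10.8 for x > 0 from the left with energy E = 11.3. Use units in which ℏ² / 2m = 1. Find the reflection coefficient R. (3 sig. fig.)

The wavenumbers are k₁ = √(2mE)/ℏ = 3.362 on the left and k₂ = √(2m(E − V₀))/ℏ = 0.7071 on the right.
Continuity of ψ and ψ′ at the step yields the reflection amplitude r = (k₁ − k₂)/(k₁ + k₂) = 0.6524; thus R = |r|² = 0.4256, T = 0.5744.

R = 0.426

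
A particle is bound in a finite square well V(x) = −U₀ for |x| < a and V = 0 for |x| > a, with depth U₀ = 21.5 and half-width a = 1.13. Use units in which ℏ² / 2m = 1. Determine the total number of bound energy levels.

Define the well-strength parameter z₀ = (a/ℏ)√(2mU₀) = 1.13 × √(2·0.5·21.5) = 5.240.
The even/odd transcendental equations gain one root per π/2 in z₀, giving N = 1 + ⌊2z₀/π⌋ = 1 + ⌊3.336⌋ = 4.

N = 4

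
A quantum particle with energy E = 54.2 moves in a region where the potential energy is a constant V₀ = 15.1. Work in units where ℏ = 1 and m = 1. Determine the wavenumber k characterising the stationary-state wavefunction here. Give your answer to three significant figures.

k = 8.84

With E > V₀ the solution is oscillatory, ψ ∝ e^{±ikx} with k = √(2m(E − V₀))/ℏ.
k = √(2 × 1 × 39.1) = 8.843.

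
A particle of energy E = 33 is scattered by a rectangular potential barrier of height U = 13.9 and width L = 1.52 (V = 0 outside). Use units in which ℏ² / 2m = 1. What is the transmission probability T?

T = 0.991

E > U: inside the barrier k₂ = √(2m(E − U))/ℏ = 4.370, k₂L = 6.643.
T = [1 + U² sin²(k₂L) / (4E(E − U))]⁻¹ = 1/1.009 = 0.991.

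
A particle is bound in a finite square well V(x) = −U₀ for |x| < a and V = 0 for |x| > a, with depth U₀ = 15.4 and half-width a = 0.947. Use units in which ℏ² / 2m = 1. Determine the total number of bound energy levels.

N = 3

Define the well-strength parameter z₀ = (a/ℏ)√(2mU₀) = 0.947 × √(2·0.5·15.4) = 3.716.
A new bound state (alternating even/odd) appears each time z₀ passes a multiple of π/2, so N = ⌊2z₀/π⌋ + 1 = ⌊2.366⌋ + 1 = 3.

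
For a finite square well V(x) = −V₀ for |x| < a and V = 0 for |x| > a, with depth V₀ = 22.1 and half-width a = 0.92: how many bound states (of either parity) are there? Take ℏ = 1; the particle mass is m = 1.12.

Define the well-strength parameter z₀ = (a/ℏ)√(2mV₀) = 0.92 × √(2·1.12·22.1) = 6.473.
A new bound state (alternating even/odd) appears each time z₀ passes a multiple of π/2, so N = ⌊2z₀/π⌋ + 1 = ⌊4.121⌋ + 1 = 5.

N = 5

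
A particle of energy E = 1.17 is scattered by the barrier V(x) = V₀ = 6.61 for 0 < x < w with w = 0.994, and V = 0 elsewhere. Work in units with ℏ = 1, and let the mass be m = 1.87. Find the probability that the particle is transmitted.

T = 0.000297

Since E < V₀ the interior solution is evanescent with decay constant κ = √(2m(V₀ − E))/ℏ = 4.511.
κw = 4.484, sinh(κw) = 44.27.
Matching ψ, ψ′ at both faces gives T = [1 + V₀² sinh²(κw) / (4E(V₀ − E))]⁻¹ = 1/3364 = 0.000297.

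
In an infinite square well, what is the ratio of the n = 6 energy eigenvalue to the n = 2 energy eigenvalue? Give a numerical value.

9

E_n = n²π²ℏ²/(2mL²) so the ratio is n₂²/n₁² = 36/4 = 9.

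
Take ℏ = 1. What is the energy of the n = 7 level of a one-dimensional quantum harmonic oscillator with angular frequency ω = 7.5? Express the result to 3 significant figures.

The oscillator eigenvalues are E_n = ℏω(n + ½), so E_7 = 7.5 × 7.5 = 56.25.

E = 56.3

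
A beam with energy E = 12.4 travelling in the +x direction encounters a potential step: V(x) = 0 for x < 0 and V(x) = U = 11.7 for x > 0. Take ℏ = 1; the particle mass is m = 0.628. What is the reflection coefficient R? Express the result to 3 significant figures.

R = 0.380

On each side the TISE gives plane waves with k = √(2m(E − V))/ℏ: k₁ = √(2·0.628·12.4) = 3.946, k₂ = √(2·0.628·0.7) = 0.9377.
Matching ψ and ψ′ at x = 0 gives r = (k₁ − k₂)/(k₁ + k₂), so R = r² = 0.3795 and T = 1 − R = 0.6205.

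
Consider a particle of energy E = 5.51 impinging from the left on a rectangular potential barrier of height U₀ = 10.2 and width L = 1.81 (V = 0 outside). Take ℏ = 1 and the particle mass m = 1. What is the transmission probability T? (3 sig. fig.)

E < U₀: inside the barrier ψ ∝ e^{±κx} with κ = √(2m(U₀ − E))/ℏ = 3.063.
κL = 5.543, sinh(κL) = 127.8.
Matching ψ, ψ′ at both faces gives T = [1 + U₀² sinh²(κL) / (4E(U₀ − E))]⁻¹ = 1/16430 = 0.0000608.

T = 0.0000608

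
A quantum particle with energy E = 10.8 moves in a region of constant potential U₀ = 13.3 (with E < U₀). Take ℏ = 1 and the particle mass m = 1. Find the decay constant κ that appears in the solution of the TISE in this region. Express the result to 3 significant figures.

Since E < U₀ the TISE in this region is ψ'' = κ²ψ with κ = √(2m(U₀ − E))/ℏ.
κ = √(2 × 1 × 2.5) = 2.236.

κ = 2.24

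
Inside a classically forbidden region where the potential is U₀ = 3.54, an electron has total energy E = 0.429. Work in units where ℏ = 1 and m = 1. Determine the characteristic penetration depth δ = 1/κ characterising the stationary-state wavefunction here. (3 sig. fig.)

Since E < U₀ the TISE in this region is ψ'' = κ²ψ with κ = √(2m(U₀ − E))/ℏ.
κ = √(2 × 1 × 3.111) = 2.494. The penetration depth is δ = 1/κ = 0.401.

δ = 0.401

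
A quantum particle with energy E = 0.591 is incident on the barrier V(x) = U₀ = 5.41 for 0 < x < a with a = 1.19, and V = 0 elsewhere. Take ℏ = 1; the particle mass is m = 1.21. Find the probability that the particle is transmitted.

T = 0.000460

E < U₀: inside the barrier ψ ∝ e^{±κx} with κ = √(2m(U₀ − E))/ℏ = 3.415.
κa = 4.064, sinh(κa) = 29.09.
Matching ψ, ψ′ at both faces gives T = [1 + U₀² sinh²(κa) / (4E(U₀ − E))]⁻¹ = 1/2175 = 0.000460.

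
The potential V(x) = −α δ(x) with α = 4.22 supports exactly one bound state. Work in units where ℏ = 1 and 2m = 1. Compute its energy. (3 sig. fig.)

For x ≠ 0 the bound state is ψ ∝ e^{−κ|x|}; integrating the TISE across the delta gives the cusp condition 2κ = 2mα/ℏ², so κ = 2.110.
Then E = −ℏ²κ²/(2m) = −mα²/(2ℏ²) = -4.452.

E = -4.45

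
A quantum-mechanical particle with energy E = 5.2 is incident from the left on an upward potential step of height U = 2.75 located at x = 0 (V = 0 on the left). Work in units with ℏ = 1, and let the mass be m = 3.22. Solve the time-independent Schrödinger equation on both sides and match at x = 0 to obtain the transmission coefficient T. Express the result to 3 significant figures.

On each side the TISE gives plane waves with k = √(2m(E − V))/ℏ: k₁ = √(2·3.22·5.2) = 5.787, k₂ = √(2·3.22·2.45) = 3.972.
Matching ψ and ψ′ at x = 0 gives r = (k₁ − k₂)/(k₁ + k₂), so R = r² = 0.03458 and T = 1 − R = 0.9654.

T = 0.965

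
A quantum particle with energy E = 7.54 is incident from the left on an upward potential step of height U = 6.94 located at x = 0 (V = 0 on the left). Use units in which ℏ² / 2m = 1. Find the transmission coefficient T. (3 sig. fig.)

T = 0.686

On each side the TISE gives plane waves with k = √(2m(E − V))/ℏ: k₁ = √(2·½·7.54) = 2.746, k₂ = √(2·½·0.6) = 0.7746.
Continuity of ψ and ψ′ at the step yields the reflection amplitude r = (k₁ − k₂)/(k₁ + k₂) = 0.5600; thus R = |r|² = 0.3135, T = 0.6865.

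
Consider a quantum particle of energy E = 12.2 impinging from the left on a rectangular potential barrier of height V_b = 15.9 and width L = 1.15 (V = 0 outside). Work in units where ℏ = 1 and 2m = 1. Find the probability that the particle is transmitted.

E < V_b: inside the barrier ψ ∝ e^{±κx} with κ = √(2m(V_b − E))/ℏ = 1.924.
κL = 2.212, sinh(κL) = 4.513.
The exact tunnelling result is T⁻¹ = 1 + V_b² sinh²(κL) / [4E(V_b − E)] = 29.51, so T = 0.0339.

T = 0.0339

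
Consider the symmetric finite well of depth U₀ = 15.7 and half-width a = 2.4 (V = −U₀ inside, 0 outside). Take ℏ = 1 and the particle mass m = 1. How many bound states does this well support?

N = 9

Define the well-strength parameter z₀ = (a/ℏ)√(2mU₀) = 2.4 × √(2·1·15.7) = 13.45.
The even/odd transcendental equations gain one root per π/2 in z₀, giving N = 1 + ⌊2z₀/π⌋ = 1 + ⌊8.562⌋ = 9.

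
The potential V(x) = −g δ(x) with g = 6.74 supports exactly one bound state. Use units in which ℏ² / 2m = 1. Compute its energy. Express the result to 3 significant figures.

For x ≠ 0 the bound state is ψ ∝ e^{−κ|x|}; integrating the TISE across the delta gives the cusp condition 2κ = 2mg/ℏ², so κ = 3.370.
Then E = −ℏ²κ²/(2m) = −mg²/(2ℏ²) = -11.36.

E = -11.4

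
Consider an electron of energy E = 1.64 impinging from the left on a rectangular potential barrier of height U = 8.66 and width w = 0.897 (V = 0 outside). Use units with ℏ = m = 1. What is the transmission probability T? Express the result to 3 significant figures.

T = 0.00296

Since E < U the interior solution is evanescent with decay constant κ = √(2m(U − E))/ℏ = 3.747.
κw = 3.361, sinh(κw) = 14.39.
Matching ψ, ψ′ at both faces gives T = [1 + U² sinh²(κw) / (4E(U − E))]⁻¹ = 1/338.3 = 0.00296.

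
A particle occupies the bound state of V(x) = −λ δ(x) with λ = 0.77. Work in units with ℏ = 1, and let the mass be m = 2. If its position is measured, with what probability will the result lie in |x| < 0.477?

The normalised bound state is ψ = √κ e^{−κ|x|} with κ = mλ/ℏ² = 1.540.
P(|x| < d) = ∫_{−d}^{d} κ e^{−2κ|x|} dx = 1 − e^{−2κd} = 1 − e^{−1.469} = 0.7699.

P = 0.770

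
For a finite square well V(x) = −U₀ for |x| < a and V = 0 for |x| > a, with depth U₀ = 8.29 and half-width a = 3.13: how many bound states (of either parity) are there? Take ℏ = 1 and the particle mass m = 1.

The dimensionless depth is z₀ = a√(2mU₀)/ℏ = 3.13 × √(16.58) = 12.74.
A new bound state (alternating even/odd) appears each time z₀ passes a multiple of π/2, so N = ⌊2z₀/π⌋ + 1 = ⌊8.114⌋ + 1 = 9.

N = 9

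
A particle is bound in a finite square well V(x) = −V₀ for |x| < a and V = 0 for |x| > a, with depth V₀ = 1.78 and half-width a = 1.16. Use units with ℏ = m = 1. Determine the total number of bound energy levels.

N = 2

The dimensionless depth is z₀ = a√(2mV₀)/ℏ = 1.16 × √(3.560) = 2.189.
The even/odd transcendental equations gain one root per π/2 in z₀, giving N = 1 + ⌊2z₀/π⌋ = 1 + ⌊1.393⌋ = 2.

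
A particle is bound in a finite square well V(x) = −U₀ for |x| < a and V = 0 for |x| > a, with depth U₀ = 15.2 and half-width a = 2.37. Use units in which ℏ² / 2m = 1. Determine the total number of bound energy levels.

N = 6

The dimensionless depth is z₀ = a√(2mU₀)/ℏ = 2.37 × √(15.20) = 9.240.
A new bound state (alternating even/odd) appears each time z₀ passes a multiple of π/2, so N = ⌊2z₀/π⌋ + 1 = ⌊5.882⌋ + 1 = 6.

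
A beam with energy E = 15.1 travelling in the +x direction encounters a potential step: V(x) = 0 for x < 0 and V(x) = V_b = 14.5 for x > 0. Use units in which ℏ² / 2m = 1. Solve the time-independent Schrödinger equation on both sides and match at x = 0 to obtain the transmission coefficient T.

On each side the TISE gives plane waves with k = √(2m(E − V))/ℏ: k₁ = √(2·½·15.1) = 3.886, k₂ = √(2·½·0.6) = 0.7746.
Continuity of ψ and ψ′ at the step yields the reflection amplitude r = (k₁ − k₂)/(k₁ + k₂) = 0.6676; thus R = |r|² = 0.4457, T = 0.5543.

T = 0.554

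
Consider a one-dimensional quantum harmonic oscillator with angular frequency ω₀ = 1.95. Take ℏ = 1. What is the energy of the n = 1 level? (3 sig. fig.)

The oscillator eigenvalues are E_n = ℏω₀(n + ½), so E_1 = 1.95 × 1.5 = 2.925.

E = 2.93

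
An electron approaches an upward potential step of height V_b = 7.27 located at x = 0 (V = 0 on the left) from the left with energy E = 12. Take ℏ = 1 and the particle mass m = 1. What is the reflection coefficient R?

On each side the TISE gives plane waves with k = √(2m(E − V))/ℏ: k₁ = √(2·1·12) = 4.899, k₂ = √(2·1·4.73) = 3.076.
Matching ψ and ψ′ at x = 0 gives r = (k₁ − k₂)/(k₁ + k₂), so R = r² = 0.05227 and T = 1 − R = 0.9477.

R = 0.0523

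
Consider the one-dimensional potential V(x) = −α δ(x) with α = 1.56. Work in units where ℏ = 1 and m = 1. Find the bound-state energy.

The bound state is ψ(x) = √κ e^{−κ|x|}. The derivative jump ψ'(0⁺) − ψ'(0⁻) = −(2mα/ℏ²)ψ(0) fixes κ = mα/ℏ² = 1.560.
Then E = −ℏ²κ²/(2m) = −mα²/(2ℏ²) = -1.217.

E = -1.22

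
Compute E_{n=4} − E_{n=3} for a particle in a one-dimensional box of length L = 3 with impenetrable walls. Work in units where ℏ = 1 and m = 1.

ΔE = 3.84

E_n = n²π²ℏ²/(2mL²), so ΔE = (4² − 3²) π²ℏ²/(2mL²).
ΔE = 7 × π² / (2 × 1 × 3²) = 3.838.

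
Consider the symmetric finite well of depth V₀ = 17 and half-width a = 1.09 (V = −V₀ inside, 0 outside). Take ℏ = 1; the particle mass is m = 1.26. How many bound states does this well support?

N = 5

The dimensionless depth is z₀ = a√(2mV₀)/ℏ = 1.09 × √(42.84) = 7.134.
The even/odd transcendental equations gain one root per π/2 in z₀, giving N = 1 + ⌊2z₀/π⌋ = 1 + ⌊4.542⌋ = 5.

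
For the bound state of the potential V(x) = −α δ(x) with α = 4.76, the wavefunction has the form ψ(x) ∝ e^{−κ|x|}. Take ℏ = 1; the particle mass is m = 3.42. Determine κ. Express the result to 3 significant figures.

κ = 16.3

Integrating the TISE across x = 0 gives the cusp condition ψ'(0⁺) − ψ'(0⁻) = −(2mα/ℏ²)ψ(0).
With ψ ∝ e^{−κ|x|} this yields −2κ = −2mα/ℏ², so κ = mα/ℏ² = 16.28.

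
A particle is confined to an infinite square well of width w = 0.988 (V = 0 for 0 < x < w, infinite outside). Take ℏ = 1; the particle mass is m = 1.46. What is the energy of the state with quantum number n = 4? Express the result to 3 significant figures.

Requiring ψ(0) = ψ(w) = 0 quantises k = nπ/w, hence E_n = ℏ²k²/2m = n²π²ℏ²/(2mw²).
E_4 = 4² × π² / (2 × 1.46 × 0.988²) = 55.40.

E = 55.4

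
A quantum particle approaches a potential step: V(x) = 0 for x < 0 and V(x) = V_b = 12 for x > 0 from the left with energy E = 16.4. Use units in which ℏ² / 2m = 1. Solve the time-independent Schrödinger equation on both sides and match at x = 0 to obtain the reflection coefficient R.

The wavenumbers are k₁ = √(2mE)/ℏ = 4.050 on the left and k₂ = √(2m(E − V_b))/ℏ = 2.098 on the right.
Continuity of ψ and ψ′ at the step yields the reflection amplitude r = (k₁ − k₂)/(k₁ + k₂) = 0.3175; thus R = |r|² = 0.1008, T = 0.8992.

R = 0.101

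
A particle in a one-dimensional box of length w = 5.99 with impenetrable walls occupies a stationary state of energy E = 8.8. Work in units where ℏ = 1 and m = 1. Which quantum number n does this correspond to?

n = 8

From E_n = n²π²ℏ²/(2mw²) invert to n = √(2mw²E)/(πℏ).
n = (5.99/π) × √(2 × 1 × 8.8) = 7.999 → n = 8.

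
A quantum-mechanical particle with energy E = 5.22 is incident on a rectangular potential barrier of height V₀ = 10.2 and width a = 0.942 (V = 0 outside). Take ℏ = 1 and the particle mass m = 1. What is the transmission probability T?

Since E < V₀ the interior solution is evanescent with decay constant κ = √(2m(V₀ − E))/ℏ = 3.156.
κa = 2.973, sinh(κa) = 9.749.
The exact tunnelling result is T⁻¹ = 1 + V₀² sinh²(κa) / [4E(V₀ − E)] = 96.09, so T = 0.0104.

T = 0.0104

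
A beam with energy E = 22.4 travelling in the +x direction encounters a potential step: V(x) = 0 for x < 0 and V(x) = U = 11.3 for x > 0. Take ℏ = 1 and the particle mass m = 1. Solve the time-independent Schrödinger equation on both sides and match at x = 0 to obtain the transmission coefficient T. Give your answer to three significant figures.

On each side the TISE gives plane waves with k = √(2m(E − V))/ℏ: k₁ = √(2·1·22.4) = 6.693, k₂ = √(2·1·11.1) = 4.712.
Continuity of ψ and ψ′ at the step yields the reflection amplitude r = (k₁ − k₂)/(k₁ + k₂) = 0.1737; thus R = |r|² = 0.03019, T = 0.9698.

T = 0.970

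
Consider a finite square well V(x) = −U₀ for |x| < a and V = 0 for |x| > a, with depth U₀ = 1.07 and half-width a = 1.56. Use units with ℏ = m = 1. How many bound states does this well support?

N = 2

Define the well-strength parameter z₀ = (a/ℏ)√(2mU₀) = 1.56 × √(2·1·1.07) = 2.282.
The even/odd transcendental equations gain one root per π/2 in z₀, giving N = 1 + ⌊2z₀/π⌋ = 1 + ⌊1.453⌋ = 2.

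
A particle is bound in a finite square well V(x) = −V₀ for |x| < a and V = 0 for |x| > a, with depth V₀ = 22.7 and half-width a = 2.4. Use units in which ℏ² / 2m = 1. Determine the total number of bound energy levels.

N = 8

The dimensionless depth is z₀ = a√(2mV₀)/ℏ = 2.4 × √(22.70) = 11.43.
The even/odd transcendental equations gain one root per π/2 in z₀, giving N = 1 + ⌊2z₀/π⌋ = 1 + ⌊7.280⌋ = 8.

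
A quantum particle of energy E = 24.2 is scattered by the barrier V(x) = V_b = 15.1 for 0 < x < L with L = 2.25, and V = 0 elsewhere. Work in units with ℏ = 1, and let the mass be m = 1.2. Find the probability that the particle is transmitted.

Above the barrier the interior wavenumber is k₂ = √(2m(E − V_b))/ℏ = 4.673, giving phase k₂L = 10.51.
T = [1 + V_b² sin²(k₂L) / (4E(E − V_b))]⁻¹ = 1/1.204 = 0.831.

T = 0.831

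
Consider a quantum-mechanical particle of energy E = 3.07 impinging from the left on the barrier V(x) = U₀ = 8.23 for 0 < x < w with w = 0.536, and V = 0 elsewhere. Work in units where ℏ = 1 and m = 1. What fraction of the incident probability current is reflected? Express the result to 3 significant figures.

R = 0.887

E < U₀: inside the barrier ψ ∝ e^{±κx} with κ = √(2m(U₀ − E))/ℏ = 3.212.
κw = 1.722, sinh(κw) = 2.708.
The exact tunnelling result is T⁻¹ = 1 + U₀² sinh²(κw) / [4E(U₀ − E)] = 8.840, so T = 0.113.
R = 1 − T = 0.887.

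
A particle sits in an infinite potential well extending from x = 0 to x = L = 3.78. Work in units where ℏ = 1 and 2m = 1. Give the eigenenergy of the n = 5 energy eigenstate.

E = 17.3

Requiring ψ(0) = ψ(L) = 0 quantises k = nπ/L, hence E_n = ℏ²k²/2m = n²π²ℏ²/(2mL²).
E_5 = 5² × π² / (2 × 0.5 × 3.78²) = 17.27.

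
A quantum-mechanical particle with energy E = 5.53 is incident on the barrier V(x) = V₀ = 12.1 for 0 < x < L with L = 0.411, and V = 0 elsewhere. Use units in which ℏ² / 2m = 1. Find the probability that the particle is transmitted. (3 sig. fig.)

T = 0.385

E < V₀: inside the barrier ψ ∝ e^{±κx} with κ = √(2m(V₀ − E))/ℏ = 2.563.
κL = 1.053, sinh(κL) = 1.259.
Matching ψ, ψ′ at both faces gives T = [1 + V₀² sinh²(κL) / (4E(V₀ − E))]⁻¹ = 1/2.598 = 0.385.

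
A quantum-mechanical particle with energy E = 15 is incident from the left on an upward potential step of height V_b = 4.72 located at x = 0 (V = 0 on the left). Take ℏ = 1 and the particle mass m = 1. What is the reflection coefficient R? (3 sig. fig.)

R = 0.00887

On each side the TISE gives plane waves with k = √(2m(E − V))/ℏ: k₁ = √(2·1·15) = 5.477, k₂ = √(2·1·10.28) = 4.534.
Matching ψ and ψ′ at x = 0 gives r = (k₁ − k₂)/(k₁ + k₂), so R = r² = 0.008870 and T = 1 − R = 0.9911.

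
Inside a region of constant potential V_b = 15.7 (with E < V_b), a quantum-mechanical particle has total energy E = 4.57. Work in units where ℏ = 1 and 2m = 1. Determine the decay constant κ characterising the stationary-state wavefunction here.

κ = 3.34

Since E < V_b the TISE in this region is ψ'' = κ²ψ with κ = √(2m(V_b − E))/ℏ.
κ = √(2 × 0.5 × 11.13) = 3.336.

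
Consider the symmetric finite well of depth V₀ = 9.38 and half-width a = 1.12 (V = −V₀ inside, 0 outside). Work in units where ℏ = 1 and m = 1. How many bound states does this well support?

N = 4

Define the well-strength parameter z₀ = (a/ℏ)√(2mV₀) = 1.12 × √(2·1·9.38) = 4.851.
A new bound state (alternating even/odd) appears each time z₀ passes a multiple of π/2, so N = ⌊2z₀/π⌋ + 1 = ⌊3.088⌋ + 1 = 4.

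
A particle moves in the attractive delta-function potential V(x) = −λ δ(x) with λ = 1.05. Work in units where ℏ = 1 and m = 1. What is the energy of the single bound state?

For x ≠ 0 the bound state is ψ ∝ e^{−κ|x|}; integrating the TISE across the delta gives the cusp condition 2κ = 2mλ/ℏ², so κ = 1.050.
Then E = −ℏ²κ²/(2m) = −mλ²/(2ℏ²) = -0.5513.

E = -0.551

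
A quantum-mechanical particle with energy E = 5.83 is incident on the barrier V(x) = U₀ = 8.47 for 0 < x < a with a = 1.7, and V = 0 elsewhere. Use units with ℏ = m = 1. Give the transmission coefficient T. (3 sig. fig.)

T = 0.00139

E < U₀: inside the barrier ψ ∝ e^{±κx} with κ = √(2m(U₀ − E))/ℏ = 2.298.
κa = 3.906, sinh(κa) = 24.85.
Matching ψ, ψ′ at both faces gives T = [1 + U₀² sinh²(κa) / (4E(U₀ − E))]⁻¹ = 1/720.4 = 0.00139.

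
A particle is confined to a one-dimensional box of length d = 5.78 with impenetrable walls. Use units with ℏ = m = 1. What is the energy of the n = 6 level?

The infinite-well eigenfunctions ψ_n = √(2/d) sin(nπx/d) vanish at both walls, giving E_n = n²π²ℏ²/(2md²).
E_6 = 6² × π² / (2 × 1 × 5.78²) = 5.318.

E = 5.32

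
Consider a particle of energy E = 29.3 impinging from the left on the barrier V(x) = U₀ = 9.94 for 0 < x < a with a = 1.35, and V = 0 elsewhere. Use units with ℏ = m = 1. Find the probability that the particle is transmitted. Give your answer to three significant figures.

E > U₀: inside the barrier k₂ = √(2m(E − U₀))/ℏ = 6.223, k₂a = 8.400.
T = [1 + U₀² sin²(k₂a) / (4E(E − U₀))]⁻¹ = 1/1.032 = 0.969.

T = 0.969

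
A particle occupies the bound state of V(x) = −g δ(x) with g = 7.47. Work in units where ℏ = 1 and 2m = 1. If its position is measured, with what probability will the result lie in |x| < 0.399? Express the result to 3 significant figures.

The normalised bound state is ψ = √κ e^{−κ|x|} with κ = mg/ℏ² = 3.735.
P(|x| < d) = ∫_{−d}^{d} κ e^{−2κ|x|} dx = 1 − e^{−2κd} = 1 − e^{−2.981} = 0.9492.

P = 0.949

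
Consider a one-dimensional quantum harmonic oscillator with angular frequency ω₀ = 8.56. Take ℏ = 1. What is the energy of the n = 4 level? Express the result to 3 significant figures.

E = 38.5

The oscillator eigenvalues are E_n = ℏω₀(n + ½), so E_4 = 8.56 × 4.5 = 38.52.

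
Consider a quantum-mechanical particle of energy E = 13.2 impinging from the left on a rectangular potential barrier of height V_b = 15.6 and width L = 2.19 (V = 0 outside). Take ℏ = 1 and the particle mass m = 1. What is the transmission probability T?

Since E < V_b the interior solution is evanescent with decay constant κ = √(2m(V_b − E))/ℏ = 2.191.
κL = 4.798, sinh(κL) = 60.63.
The exact tunnelling result is T⁻¹ = 1 + V_b² sinh²(κL) / [4E(V_b − E)] = 7061, so T = 0.000142.

T = 0.000142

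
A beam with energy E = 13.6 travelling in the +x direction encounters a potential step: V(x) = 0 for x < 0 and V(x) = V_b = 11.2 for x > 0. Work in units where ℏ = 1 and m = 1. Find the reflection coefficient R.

R = 0.167

On each side the TISE gives plane waves with k = √(2m(E − V))/ℏ: k₁ = √(2·1·13.6) = 5.215, k₂ = √(2·1·2.4) = 2.191.
Matching ψ and ψ′ at x = 0 gives r = (k₁ − k₂)/(k₁ + k₂), so R = r² = 0.1668 and T = 1 − R = 0.8332.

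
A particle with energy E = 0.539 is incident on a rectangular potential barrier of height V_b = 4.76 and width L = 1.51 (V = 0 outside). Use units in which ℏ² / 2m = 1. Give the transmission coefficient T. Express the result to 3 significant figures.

T = 0.00325

Since E < V_b the interior solution is evanescent with decay constant κ = √(2m(V_b − E))/ℏ = 2.055.
κL = 3.102, sinh(κL) = 11.10.
The exact tunnelling result is T⁻¹ = 1 + V_b² sinh²(κL) / [4E(V_b − E)] = 307.9, so T = 0.00325.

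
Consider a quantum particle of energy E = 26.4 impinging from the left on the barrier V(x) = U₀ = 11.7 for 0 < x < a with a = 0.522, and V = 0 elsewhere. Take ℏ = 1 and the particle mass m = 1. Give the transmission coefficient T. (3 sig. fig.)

T = 0.992

Above the barrier the interior wavenumber is k₂ = √(2m(E − U₀))/ℏ = 5.422, giving phase k₂a = 2.830.
Matching at both interfaces gives T⁻¹ = 1 + U₀² sin²(k₂a) / [4E(E − U₀)] = 1.008, hence T = 0.992.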